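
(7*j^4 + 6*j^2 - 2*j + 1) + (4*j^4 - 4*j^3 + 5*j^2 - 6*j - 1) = 11*j^4 - 4*j^3 + 11*j^2 - 8*j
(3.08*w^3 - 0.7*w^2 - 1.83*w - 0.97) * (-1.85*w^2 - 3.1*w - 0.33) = -5.698*w^5 - 8.253*w^4 + 4.5391*w^3 + 7.6985*w^2 + 3.6109*w + 0.3201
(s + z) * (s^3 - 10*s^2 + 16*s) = s^4 + s^3*z - 10*s^3 - 10*s^2*z + 16*s^2 + 16*s*z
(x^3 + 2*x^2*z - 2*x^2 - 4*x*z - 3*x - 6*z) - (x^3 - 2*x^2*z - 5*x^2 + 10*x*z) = 4*x^2*z + 3*x^2 - 14*x*z - 3*x - 6*z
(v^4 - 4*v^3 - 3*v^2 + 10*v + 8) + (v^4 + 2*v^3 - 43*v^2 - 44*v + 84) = 2*v^4 - 2*v^3 - 46*v^2 - 34*v + 92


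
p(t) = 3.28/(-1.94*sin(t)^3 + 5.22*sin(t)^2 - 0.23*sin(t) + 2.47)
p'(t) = 3.28*(5.82*sin(t)^2*cos(t) - 10.44*sin(t)*cos(t) + 0.23*cos(t))/(-1.94*sin(t)^3 + 5.22*sin(t)^2 - 0.23*sin(t) + 2.47)^2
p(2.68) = 1.01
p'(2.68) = 0.92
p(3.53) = 0.96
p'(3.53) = -1.31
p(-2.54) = 0.71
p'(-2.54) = -1.01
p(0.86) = 0.74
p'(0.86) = -0.47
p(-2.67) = 0.86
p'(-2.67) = -1.23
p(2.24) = 0.72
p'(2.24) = 0.43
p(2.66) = 1.00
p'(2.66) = 0.90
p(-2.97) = 1.23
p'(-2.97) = -0.99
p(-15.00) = 0.61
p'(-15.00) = -0.82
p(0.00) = 1.33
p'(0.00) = 0.12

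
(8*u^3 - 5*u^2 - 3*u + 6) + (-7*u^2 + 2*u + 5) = 8*u^3 - 12*u^2 - u + 11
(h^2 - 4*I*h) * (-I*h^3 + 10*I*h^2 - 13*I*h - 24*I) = -I*h^5 - 4*h^4 + 10*I*h^4 + 40*h^3 - 13*I*h^3 - 52*h^2 - 24*I*h^2 - 96*h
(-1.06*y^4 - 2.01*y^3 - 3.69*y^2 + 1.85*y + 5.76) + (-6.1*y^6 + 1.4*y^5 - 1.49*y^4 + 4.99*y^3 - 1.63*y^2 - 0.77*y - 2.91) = -6.1*y^6 + 1.4*y^5 - 2.55*y^4 + 2.98*y^3 - 5.32*y^2 + 1.08*y + 2.85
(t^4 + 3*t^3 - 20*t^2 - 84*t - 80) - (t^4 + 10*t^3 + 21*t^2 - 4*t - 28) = -7*t^3 - 41*t^2 - 80*t - 52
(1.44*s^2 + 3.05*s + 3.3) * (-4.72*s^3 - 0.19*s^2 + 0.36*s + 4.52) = -6.7968*s^5 - 14.6696*s^4 - 15.6371*s^3 + 6.9798*s^2 + 14.974*s + 14.916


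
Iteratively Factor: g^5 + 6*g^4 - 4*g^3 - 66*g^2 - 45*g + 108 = (g - 1)*(g^4 + 7*g^3 + 3*g^2 - 63*g - 108) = (g - 1)*(g + 3)*(g^3 + 4*g^2 - 9*g - 36) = (g - 1)*(g + 3)*(g + 4)*(g^2 - 9) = (g - 3)*(g - 1)*(g + 3)*(g + 4)*(g + 3)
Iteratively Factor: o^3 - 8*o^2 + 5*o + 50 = (o + 2)*(o^2 - 10*o + 25) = (o - 5)*(o + 2)*(o - 5)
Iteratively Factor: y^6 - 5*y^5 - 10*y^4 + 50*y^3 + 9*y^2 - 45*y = (y - 1)*(y^5 - 4*y^4 - 14*y^3 + 36*y^2 + 45*y) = (y - 1)*(y + 3)*(y^4 - 7*y^3 + 7*y^2 + 15*y) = (y - 3)*(y - 1)*(y + 3)*(y^3 - 4*y^2 - 5*y) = (y - 3)*(y - 1)*(y + 1)*(y + 3)*(y^2 - 5*y) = y*(y - 3)*(y - 1)*(y + 1)*(y + 3)*(y - 5)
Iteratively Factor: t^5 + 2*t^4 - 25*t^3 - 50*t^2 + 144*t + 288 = (t + 2)*(t^4 - 25*t^2 + 144) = (t + 2)*(t + 4)*(t^3 - 4*t^2 - 9*t + 36) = (t - 3)*(t + 2)*(t + 4)*(t^2 - t - 12) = (t - 3)*(t + 2)*(t + 3)*(t + 4)*(t - 4)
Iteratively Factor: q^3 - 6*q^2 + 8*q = (q - 2)*(q^2 - 4*q) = (q - 4)*(q - 2)*(q)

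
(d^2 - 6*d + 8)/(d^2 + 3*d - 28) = (d - 2)/(d + 7)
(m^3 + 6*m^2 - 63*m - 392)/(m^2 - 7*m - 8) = (m^2 + 14*m + 49)/(m + 1)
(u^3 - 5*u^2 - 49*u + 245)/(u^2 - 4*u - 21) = (u^2 + 2*u - 35)/(u + 3)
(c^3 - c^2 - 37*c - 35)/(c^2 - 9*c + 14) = (c^2 + 6*c + 5)/(c - 2)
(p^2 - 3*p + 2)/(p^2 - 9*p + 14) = (p - 1)/(p - 7)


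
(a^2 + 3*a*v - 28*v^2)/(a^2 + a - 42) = (a^2 + 3*a*v - 28*v^2)/(a^2 + a - 42)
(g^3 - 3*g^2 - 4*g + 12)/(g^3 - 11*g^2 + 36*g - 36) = (g + 2)/(g - 6)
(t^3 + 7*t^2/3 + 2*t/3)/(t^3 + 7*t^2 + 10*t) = (t + 1/3)/(t + 5)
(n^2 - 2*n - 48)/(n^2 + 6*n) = (n - 8)/n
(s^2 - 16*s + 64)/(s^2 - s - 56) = (s - 8)/(s + 7)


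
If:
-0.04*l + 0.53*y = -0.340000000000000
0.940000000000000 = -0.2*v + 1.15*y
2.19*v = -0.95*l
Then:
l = 9.67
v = -4.19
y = 0.09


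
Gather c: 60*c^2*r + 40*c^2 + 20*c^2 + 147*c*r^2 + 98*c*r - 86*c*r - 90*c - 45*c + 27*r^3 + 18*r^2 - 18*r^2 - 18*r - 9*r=c^2*(60*r + 60) + c*(147*r^2 + 12*r - 135) + 27*r^3 - 27*r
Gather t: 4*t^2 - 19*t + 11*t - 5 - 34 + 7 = 4*t^2 - 8*t - 32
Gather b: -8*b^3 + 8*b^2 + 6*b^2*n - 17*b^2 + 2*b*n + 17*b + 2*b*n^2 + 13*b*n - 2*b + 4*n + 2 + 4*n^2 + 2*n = -8*b^3 + b^2*(6*n - 9) + b*(2*n^2 + 15*n + 15) + 4*n^2 + 6*n + 2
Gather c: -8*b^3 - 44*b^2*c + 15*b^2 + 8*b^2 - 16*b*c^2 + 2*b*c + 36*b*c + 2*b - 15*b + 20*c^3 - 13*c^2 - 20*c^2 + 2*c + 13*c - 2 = -8*b^3 + 23*b^2 - 13*b + 20*c^3 + c^2*(-16*b - 33) + c*(-44*b^2 + 38*b + 15) - 2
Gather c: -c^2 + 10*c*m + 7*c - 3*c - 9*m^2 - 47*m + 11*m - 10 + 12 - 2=-c^2 + c*(10*m + 4) - 9*m^2 - 36*m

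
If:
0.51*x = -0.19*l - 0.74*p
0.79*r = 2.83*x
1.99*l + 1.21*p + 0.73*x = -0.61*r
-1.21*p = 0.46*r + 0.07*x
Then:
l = 0.00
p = 0.00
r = 0.00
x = 0.00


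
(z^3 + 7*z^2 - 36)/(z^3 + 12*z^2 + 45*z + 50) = (z^3 + 7*z^2 - 36)/(z^3 + 12*z^2 + 45*z + 50)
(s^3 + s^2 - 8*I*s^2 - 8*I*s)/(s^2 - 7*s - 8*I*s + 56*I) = s*(s + 1)/(s - 7)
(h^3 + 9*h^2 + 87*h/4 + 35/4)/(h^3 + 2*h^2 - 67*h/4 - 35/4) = (2*h + 7)/(2*h - 7)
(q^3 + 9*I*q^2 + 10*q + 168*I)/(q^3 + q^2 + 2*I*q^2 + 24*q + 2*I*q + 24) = (q + 7*I)/(q + 1)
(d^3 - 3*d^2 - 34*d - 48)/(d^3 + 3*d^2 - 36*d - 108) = (d^2 - 6*d - 16)/(d^2 - 36)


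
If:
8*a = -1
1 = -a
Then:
No Solution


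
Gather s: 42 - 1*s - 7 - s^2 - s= -s^2 - 2*s + 35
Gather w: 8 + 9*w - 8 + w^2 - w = w^2 + 8*w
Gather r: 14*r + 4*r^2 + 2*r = 4*r^2 + 16*r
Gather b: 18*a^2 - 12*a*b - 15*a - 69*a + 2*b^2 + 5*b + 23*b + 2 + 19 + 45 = 18*a^2 - 84*a + 2*b^2 + b*(28 - 12*a) + 66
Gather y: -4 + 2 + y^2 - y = y^2 - y - 2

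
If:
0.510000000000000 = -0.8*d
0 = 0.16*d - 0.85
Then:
No Solution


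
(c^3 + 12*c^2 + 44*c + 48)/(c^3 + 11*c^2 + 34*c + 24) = (c + 2)/(c + 1)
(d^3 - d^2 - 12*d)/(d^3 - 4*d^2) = (d + 3)/d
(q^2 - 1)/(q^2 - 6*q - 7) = (q - 1)/(q - 7)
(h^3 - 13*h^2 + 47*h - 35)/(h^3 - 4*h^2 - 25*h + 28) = (h - 5)/(h + 4)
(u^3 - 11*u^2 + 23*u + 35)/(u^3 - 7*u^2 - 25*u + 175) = (u + 1)/(u + 5)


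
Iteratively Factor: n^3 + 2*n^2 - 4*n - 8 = (n - 2)*(n^2 + 4*n + 4) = (n - 2)*(n + 2)*(n + 2)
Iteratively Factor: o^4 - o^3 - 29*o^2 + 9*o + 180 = (o - 5)*(o^3 + 4*o^2 - 9*o - 36) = (o - 5)*(o - 3)*(o^2 + 7*o + 12) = (o - 5)*(o - 3)*(o + 3)*(o + 4)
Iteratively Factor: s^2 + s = (s)*(s + 1)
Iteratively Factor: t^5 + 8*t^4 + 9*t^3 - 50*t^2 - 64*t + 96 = (t - 1)*(t^4 + 9*t^3 + 18*t^2 - 32*t - 96) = (t - 1)*(t + 3)*(t^3 + 6*t^2 - 32) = (t - 1)*(t + 3)*(t + 4)*(t^2 + 2*t - 8) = (t - 2)*(t - 1)*(t + 3)*(t + 4)*(t + 4)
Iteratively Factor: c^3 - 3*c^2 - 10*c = (c)*(c^2 - 3*c - 10) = c*(c - 5)*(c + 2)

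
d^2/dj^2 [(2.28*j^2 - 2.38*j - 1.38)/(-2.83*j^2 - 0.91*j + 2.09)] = (49.865732*j^3 - 14.599404*j^2 + 105.7854*j + 7.744636)/(22.665187*j^6 + 21.864297*j^5 - 43.185234*j^4 - 31.540691*j^3 + 31.892982*j^2 + 11.924913*j - 9.129329)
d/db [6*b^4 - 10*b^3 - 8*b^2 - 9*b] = 24*b^3 - 30*b^2 - 16*b - 9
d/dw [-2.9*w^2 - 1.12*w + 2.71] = -5.8*w - 1.12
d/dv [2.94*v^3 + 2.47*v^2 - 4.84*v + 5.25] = 8.82*v^2 + 4.94*v - 4.84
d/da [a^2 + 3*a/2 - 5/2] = 2*a + 3/2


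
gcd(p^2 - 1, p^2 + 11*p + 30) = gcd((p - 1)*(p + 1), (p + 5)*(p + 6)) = 1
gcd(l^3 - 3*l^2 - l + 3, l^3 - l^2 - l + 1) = l^2 - 1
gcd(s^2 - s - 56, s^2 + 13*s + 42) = s + 7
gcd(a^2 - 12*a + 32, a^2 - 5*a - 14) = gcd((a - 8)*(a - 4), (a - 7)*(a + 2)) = 1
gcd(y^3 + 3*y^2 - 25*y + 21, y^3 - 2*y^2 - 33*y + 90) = y - 3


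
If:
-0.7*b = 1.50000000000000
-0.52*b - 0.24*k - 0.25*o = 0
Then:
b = -2.14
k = 4.64285714285714 - 1.04166666666667*o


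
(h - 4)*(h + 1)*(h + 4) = h^3 + h^2 - 16*h - 16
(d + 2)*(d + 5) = d^2 + 7*d + 10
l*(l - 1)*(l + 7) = l^3 + 6*l^2 - 7*l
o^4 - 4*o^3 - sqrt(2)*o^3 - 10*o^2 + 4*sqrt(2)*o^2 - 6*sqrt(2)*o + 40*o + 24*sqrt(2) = (o - 4)*(o - 3*sqrt(2))*(o + sqrt(2))^2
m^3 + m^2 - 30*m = m*(m - 5)*(m + 6)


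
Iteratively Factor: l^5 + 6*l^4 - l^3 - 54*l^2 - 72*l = (l + 3)*(l^4 + 3*l^3 - 10*l^2 - 24*l) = (l + 2)*(l + 3)*(l^3 + l^2 - 12*l) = l*(l + 2)*(l + 3)*(l^2 + l - 12) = l*(l + 2)*(l + 3)*(l + 4)*(l - 3)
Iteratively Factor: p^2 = (p)*(p)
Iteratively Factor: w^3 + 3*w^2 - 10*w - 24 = (w - 3)*(w^2 + 6*w + 8) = (w - 3)*(w + 4)*(w + 2)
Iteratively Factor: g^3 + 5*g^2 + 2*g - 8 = (g + 2)*(g^2 + 3*g - 4) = (g + 2)*(g + 4)*(g - 1)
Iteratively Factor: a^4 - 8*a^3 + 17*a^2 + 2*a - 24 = (a - 4)*(a^3 - 4*a^2 + a + 6) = (a - 4)*(a - 2)*(a^2 - 2*a - 3) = (a - 4)*(a - 3)*(a - 2)*(a + 1)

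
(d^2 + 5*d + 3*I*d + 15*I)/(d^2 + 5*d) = (d + 3*I)/d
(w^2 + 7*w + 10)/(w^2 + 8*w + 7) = (w^2 + 7*w + 10)/(w^2 + 8*w + 7)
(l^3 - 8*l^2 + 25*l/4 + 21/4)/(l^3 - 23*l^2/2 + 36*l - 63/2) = (l + 1/2)/(l - 3)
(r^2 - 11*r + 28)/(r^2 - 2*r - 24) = (-r^2 + 11*r - 28)/(-r^2 + 2*r + 24)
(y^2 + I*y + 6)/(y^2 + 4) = (y + 3*I)/(y + 2*I)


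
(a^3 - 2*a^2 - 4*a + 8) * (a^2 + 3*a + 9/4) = a^5 + a^4 - 31*a^3/4 - 17*a^2/2 + 15*a + 18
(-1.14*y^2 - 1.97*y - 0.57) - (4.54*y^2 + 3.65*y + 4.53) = -5.68*y^2 - 5.62*y - 5.1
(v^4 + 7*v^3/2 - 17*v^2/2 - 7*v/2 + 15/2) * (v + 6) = v^5 + 19*v^4/2 + 25*v^3/2 - 109*v^2/2 - 27*v/2 + 45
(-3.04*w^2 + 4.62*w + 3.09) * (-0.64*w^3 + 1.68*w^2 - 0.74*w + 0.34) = 1.9456*w^5 - 8.064*w^4 + 8.0336*w^3 + 0.738799999999999*w^2 - 0.7158*w + 1.0506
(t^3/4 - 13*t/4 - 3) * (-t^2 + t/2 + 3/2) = -t^5/4 + t^4/8 + 29*t^3/8 + 11*t^2/8 - 51*t/8 - 9/2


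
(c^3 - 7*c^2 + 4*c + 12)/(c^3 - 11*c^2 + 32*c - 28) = (c^2 - 5*c - 6)/(c^2 - 9*c + 14)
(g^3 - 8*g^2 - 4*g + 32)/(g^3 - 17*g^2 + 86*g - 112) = (g + 2)/(g - 7)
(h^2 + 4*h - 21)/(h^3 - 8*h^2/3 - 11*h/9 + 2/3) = 9*(h + 7)/(9*h^2 + 3*h - 2)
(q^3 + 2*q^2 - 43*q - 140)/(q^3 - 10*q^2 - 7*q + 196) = (q + 5)/(q - 7)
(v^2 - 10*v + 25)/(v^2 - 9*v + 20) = (v - 5)/(v - 4)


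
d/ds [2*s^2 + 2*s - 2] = 4*s + 2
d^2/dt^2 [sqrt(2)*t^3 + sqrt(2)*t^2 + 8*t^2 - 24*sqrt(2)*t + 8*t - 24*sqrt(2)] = 6*sqrt(2)*t + 2*sqrt(2) + 16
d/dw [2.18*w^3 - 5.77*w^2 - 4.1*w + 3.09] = 6.54*w^2 - 11.54*w - 4.1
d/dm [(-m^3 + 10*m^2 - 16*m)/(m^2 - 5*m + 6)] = (-m^2 + 6*m - 24)/(m^2 - 6*m + 9)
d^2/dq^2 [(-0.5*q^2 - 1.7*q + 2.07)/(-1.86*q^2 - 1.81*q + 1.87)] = (8.39604*q^3 - 32.533632*q^2 - 6.335532*q - 12.957922)/(6.434856*q^6 + 18.785628*q^5 - 1.127718*q^4 - 31.843511*q^3 + 1.133781*q^2 + 18.988167*q - 6.539203)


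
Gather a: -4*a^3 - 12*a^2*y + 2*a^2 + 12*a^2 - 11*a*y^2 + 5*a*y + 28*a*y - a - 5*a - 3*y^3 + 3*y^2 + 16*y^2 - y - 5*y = -4*a^3 + a^2*(14 - 12*y) + a*(-11*y^2 + 33*y - 6) - 3*y^3 + 19*y^2 - 6*y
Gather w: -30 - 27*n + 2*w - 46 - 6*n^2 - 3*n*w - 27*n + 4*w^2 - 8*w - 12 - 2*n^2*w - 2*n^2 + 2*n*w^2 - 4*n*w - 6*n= -8*n^2 - 60*n + w^2*(2*n + 4) + w*(-2*n^2 - 7*n - 6) - 88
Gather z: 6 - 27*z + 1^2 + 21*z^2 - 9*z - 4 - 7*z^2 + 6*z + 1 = 14*z^2 - 30*z + 4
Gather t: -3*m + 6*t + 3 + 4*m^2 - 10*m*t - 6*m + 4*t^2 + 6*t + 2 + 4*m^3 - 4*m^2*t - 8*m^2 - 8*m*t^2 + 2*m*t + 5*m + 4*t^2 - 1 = 4*m^3 - 4*m^2 - 4*m + t^2*(8 - 8*m) + t*(-4*m^2 - 8*m + 12) + 4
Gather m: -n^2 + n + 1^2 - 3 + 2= -n^2 + n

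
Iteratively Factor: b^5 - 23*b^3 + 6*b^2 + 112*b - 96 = (b + 3)*(b^4 - 3*b^3 - 14*b^2 + 48*b - 32) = (b + 3)*(b + 4)*(b^3 - 7*b^2 + 14*b - 8) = (b - 1)*(b + 3)*(b + 4)*(b^2 - 6*b + 8) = (b - 4)*(b - 1)*(b + 3)*(b + 4)*(b - 2)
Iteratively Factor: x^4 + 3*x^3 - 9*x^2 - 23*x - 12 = (x + 1)*(x^3 + 2*x^2 - 11*x - 12) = (x + 1)*(x + 4)*(x^2 - 2*x - 3) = (x - 3)*(x + 1)*(x + 4)*(x + 1)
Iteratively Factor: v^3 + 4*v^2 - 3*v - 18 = (v + 3)*(v^2 + v - 6) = (v - 2)*(v + 3)*(v + 3)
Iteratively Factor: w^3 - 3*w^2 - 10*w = (w)*(w^2 - 3*w - 10) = w*(w + 2)*(w - 5)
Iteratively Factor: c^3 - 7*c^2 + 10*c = (c - 5)*(c^2 - 2*c) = (c - 5)*(c - 2)*(c)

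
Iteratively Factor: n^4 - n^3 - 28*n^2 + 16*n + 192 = (n + 4)*(n^3 - 5*n^2 - 8*n + 48) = (n - 4)*(n + 4)*(n^2 - n - 12) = (n - 4)^2*(n + 4)*(n + 3)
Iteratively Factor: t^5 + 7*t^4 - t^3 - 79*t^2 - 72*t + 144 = (t + 4)*(t^4 + 3*t^3 - 13*t^2 - 27*t + 36) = (t + 3)*(t + 4)*(t^3 - 13*t + 12) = (t - 3)*(t + 3)*(t + 4)*(t^2 + 3*t - 4) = (t - 3)*(t + 3)*(t + 4)^2*(t - 1)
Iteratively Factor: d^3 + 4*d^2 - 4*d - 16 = (d + 2)*(d^2 + 2*d - 8) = (d - 2)*(d + 2)*(d + 4)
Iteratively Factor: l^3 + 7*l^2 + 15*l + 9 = (l + 3)*(l^2 + 4*l + 3) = (l + 3)^2*(l + 1)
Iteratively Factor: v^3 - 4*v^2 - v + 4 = (v - 1)*(v^2 - 3*v - 4) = (v - 1)*(v + 1)*(v - 4)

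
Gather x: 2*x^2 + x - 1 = 2*x^2 + x - 1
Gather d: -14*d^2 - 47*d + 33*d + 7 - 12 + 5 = -14*d^2 - 14*d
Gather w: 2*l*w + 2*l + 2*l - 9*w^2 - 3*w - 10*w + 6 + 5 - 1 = 4*l - 9*w^2 + w*(2*l - 13) + 10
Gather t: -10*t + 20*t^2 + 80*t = 20*t^2 + 70*t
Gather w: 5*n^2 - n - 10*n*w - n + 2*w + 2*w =5*n^2 - 2*n + w*(4 - 10*n)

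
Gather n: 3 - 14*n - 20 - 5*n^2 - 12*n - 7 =-5*n^2 - 26*n - 24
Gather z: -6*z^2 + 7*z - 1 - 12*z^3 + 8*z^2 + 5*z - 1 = -12*z^3 + 2*z^2 + 12*z - 2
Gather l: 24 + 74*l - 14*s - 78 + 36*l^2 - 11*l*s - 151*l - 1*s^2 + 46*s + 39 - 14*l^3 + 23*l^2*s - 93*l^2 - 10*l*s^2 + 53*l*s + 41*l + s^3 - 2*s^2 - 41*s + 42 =-14*l^3 + l^2*(23*s - 57) + l*(-10*s^2 + 42*s - 36) + s^3 - 3*s^2 - 9*s + 27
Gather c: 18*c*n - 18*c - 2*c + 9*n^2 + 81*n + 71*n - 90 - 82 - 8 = c*(18*n - 20) + 9*n^2 + 152*n - 180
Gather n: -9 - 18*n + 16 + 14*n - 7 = -4*n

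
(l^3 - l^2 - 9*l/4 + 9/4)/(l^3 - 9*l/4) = (l - 1)/l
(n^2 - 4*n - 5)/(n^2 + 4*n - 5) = (n^2 - 4*n - 5)/(n^2 + 4*n - 5)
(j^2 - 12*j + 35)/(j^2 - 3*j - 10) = (j - 7)/(j + 2)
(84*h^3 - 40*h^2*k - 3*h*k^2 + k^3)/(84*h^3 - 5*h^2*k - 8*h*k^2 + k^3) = (12*h^2 - 4*h*k - k^2)/(12*h^2 + h*k - k^2)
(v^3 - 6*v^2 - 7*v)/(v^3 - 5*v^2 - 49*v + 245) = v*(v + 1)/(v^2 + 2*v - 35)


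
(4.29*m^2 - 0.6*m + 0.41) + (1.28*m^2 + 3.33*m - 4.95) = 5.57*m^2 + 2.73*m - 4.54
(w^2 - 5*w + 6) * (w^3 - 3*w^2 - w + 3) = w^5 - 8*w^4 + 20*w^3 - 10*w^2 - 21*w + 18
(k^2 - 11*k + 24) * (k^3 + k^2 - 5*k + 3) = k^5 - 10*k^4 + 8*k^3 + 82*k^2 - 153*k + 72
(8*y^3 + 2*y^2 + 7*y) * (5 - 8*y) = -64*y^4 + 24*y^3 - 46*y^2 + 35*y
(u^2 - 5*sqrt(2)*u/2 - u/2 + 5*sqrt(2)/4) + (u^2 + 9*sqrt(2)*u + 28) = 2*u^2 - u/2 + 13*sqrt(2)*u/2 + 5*sqrt(2)/4 + 28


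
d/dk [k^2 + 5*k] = 2*k + 5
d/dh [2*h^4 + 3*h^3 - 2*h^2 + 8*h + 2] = 8*h^3 + 9*h^2 - 4*h + 8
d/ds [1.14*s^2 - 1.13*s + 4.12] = 2.28*s - 1.13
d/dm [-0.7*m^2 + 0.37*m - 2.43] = 0.37 - 1.4*m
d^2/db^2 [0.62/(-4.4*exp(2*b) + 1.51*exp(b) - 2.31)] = (-0.62*(8.8*exp(b) - 1.51)*(17.6*exp(b) - 3.02)*exp(b) + (10.912*exp(b) - 0.9362)*(4.4*exp(2*b) - 1.51*exp(b) + 2.31))*exp(b)/(4.4*exp(2*b) - 1.51*exp(b) + 2.31)^3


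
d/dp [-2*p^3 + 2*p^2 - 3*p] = -6*p^2 + 4*p - 3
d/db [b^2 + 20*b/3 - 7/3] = 2*b + 20/3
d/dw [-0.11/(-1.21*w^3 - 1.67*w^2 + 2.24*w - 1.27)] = (-0.3993*w^2 - 0.3674*w + 0.2464)/(1.21*w^3 + 1.67*w^2 - 2.24*w + 1.27)^2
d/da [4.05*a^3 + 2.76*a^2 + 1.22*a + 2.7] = 12.15*a^2 + 5.52*a + 1.22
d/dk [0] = 0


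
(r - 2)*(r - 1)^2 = r^3 - 4*r^2 + 5*r - 2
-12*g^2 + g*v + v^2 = (-3*g + v)*(4*g + v)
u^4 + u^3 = u^3*(u + 1)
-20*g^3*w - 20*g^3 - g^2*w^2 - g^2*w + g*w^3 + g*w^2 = (-5*g + w)*(4*g + w)*(g*w + g)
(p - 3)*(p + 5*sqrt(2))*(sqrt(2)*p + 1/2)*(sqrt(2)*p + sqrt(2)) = 2*p^4 - 4*p^3 + 21*sqrt(2)*p^3/2 - 21*sqrt(2)*p^2 - p^2 - 63*sqrt(2)*p/2 - 10*p - 15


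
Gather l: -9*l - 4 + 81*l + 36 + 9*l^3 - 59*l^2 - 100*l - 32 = 9*l^3 - 59*l^2 - 28*l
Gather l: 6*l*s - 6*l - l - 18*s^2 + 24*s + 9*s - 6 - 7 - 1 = l*(6*s - 7) - 18*s^2 + 33*s - 14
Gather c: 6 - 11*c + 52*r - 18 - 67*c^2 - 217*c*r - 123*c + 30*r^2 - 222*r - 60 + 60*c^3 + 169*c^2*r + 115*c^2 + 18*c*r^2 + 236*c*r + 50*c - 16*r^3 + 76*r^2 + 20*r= 60*c^3 + c^2*(169*r + 48) + c*(18*r^2 + 19*r - 84) - 16*r^3 + 106*r^2 - 150*r - 72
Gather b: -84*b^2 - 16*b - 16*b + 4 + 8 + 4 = -84*b^2 - 32*b + 16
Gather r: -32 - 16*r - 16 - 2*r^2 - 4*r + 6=-2*r^2 - 20*r - 42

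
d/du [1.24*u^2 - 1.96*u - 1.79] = 2.48*u - 1.96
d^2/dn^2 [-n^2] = -2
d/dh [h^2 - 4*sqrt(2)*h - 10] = 2*h - 4*sqrt(2)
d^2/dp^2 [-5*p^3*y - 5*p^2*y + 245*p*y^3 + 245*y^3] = 10*y*(-3*p - 1)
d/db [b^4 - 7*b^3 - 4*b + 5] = 4*b^3 - 21*b^2 - 4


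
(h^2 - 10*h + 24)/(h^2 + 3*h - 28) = (h - 6)/(h + 7)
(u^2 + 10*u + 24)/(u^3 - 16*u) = (u + 6)/(u*(u - 4))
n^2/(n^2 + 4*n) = n/(n + 4)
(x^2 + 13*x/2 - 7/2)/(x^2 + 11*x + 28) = (x - 1/2)/(x + 4)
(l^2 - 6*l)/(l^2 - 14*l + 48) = l/(l - 8)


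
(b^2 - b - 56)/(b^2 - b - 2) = (-b^2 + b + 56)/(-b^2 + b + 2)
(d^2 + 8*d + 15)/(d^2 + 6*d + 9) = (d + 5)/(d + 3)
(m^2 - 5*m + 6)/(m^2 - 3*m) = (m - 2)/m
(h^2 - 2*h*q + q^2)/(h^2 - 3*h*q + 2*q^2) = (-h + q)/(-h + 2*q)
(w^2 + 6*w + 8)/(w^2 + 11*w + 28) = (w + 2)/(w + 7)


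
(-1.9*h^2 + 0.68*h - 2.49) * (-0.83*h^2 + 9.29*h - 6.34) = 1.577*h^4 - 18.2154*h^3 + 20.4299*h^2 - 27.4433*h + 15.7866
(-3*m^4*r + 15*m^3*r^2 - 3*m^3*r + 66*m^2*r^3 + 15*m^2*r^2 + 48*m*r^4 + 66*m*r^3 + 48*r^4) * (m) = -3*m^5*r + 15*m^4*r^2 - 3*m^4*r + 66*m^3*r^3 + 15*m^3*r^2 + 48*m^2*r^4 + 66*m^2*r^3 + 48*m*r^4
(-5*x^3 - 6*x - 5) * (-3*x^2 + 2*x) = 15*x^5 - 10*x^4 + 18*x^3 + 3*x^2 - 10*x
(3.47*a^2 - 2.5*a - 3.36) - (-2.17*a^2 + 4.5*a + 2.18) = 5.64*a^2 - 7.0*a - 5.54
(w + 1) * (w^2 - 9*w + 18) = w^3 - 8*w^2 + 9*w + 18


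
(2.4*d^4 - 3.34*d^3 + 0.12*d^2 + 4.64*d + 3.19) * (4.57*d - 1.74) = 10.968*d^5 - 19.4398*d^4 + 6.36*d^3 + 20.996*d^2 + 6.5047*d - 5.5506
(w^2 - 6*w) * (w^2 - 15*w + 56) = w^4 - 21*w^3 + 146*w^2 - 336*w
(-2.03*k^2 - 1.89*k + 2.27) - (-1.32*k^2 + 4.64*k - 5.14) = -0.71*k^2 - 6.53*k + 7.41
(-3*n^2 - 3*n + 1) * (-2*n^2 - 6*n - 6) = 6*n^4 + 24*n^3 + 34*n^2 + 12*n - 6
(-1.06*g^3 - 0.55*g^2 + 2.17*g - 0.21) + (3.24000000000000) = -1.06*g^3 - 0.55*g^2 + 2.17*g + 3.03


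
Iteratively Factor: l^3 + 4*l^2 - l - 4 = (l - 1)*(l^2 + 5*l + 4) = (l - 1)*(l + 4)*(l + 1)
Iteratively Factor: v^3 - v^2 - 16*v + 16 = (v - 1)*(v^2 - 16) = (v - 1)*(v + 4)*(v - 4)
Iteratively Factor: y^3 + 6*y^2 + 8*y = (y + 2)*(y^2 + 4*y) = (y + 2)*(y + 4)*(y)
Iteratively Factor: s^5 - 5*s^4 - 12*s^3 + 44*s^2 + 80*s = (s)*(s^4 - 5*s^3 - 12*s^2 + 44*s + 80) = s*(s - 5)*(s^3 - 12*s - 16) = s*(s - 5)*(s + 2)*(s^2 - 2*s - 8) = s*(s - 5)*(s + 2)^2*(s - 4)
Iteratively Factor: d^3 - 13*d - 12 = (d + 1)*(d^2 - d - 12) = (d + 1)*(d + 3)*(d - 4)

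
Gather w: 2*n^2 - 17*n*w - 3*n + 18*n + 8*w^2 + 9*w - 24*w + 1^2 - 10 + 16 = 2*n^2 + 15*n + 8*w^2 + w*(-17*n - 15) + 7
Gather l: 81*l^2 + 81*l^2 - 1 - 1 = 162*l^2 - 2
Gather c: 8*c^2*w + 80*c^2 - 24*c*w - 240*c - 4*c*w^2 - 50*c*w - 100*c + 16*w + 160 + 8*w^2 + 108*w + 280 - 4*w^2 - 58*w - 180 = c^2*(8*w + 80) + c*(-4*w^2 - 74*w - 340) + 4*w^2 + 66*w + 260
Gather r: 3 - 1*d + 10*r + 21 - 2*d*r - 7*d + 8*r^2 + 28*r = -8*d + 8*r^2 + r*(38 - 2*d) + 24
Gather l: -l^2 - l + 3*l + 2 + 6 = -l^2 + 2*l + 8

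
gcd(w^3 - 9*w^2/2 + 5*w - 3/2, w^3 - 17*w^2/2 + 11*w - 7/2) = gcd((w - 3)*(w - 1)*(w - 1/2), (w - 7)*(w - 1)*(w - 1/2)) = w^2 - 3*w/2 + 1/2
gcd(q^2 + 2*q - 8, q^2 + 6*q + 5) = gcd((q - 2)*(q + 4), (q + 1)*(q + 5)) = 1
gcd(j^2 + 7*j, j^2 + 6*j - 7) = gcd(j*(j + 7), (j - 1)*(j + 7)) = j + 7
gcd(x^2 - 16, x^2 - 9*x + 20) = x - 4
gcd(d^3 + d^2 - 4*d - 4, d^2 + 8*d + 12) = d + 2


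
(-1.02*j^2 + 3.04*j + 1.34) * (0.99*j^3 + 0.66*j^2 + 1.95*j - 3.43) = -1.0098*j^5 + 2.3364*j^4 + 1.344*j^3 + 10.311*j^2 - 7.8142*j - 4.5962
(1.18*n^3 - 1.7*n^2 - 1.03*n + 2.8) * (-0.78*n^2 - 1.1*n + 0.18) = -0.9204*n^5 + 0.028*n^4 + 2.8858*n^3 - 1.357*n^2 - 3.2654*n + 0.504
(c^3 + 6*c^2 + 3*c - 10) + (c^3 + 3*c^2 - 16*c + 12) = 2*c^3 + 9*c^2 - 13*c + 2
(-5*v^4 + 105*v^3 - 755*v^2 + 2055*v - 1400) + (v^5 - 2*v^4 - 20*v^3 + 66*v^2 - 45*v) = v^5 - 7*v^4 + 85*v^3 - 689*v^2 + 2010*v - 1400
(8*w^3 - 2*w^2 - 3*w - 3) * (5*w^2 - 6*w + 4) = 40*w^5 - 58*w^4 + 29*w^3 - 5*w^2 + 6*w - 12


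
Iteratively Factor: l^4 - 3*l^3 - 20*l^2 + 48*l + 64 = (l - 4)*(l^3 + l^2 - 16*l - 16) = (l - 4)^2*(l^2 + 5*l + 4) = (l - 4)^2*(l + 1)*(l + 4)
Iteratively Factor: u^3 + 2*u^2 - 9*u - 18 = (u + 2)*(u^2 - 9) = (u - 3)*(u + 2)*(u + 3)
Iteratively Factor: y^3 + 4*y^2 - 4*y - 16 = (y - 2)*(y^2 + 6*y + 8) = (y - 2)*(y + 2)*(y + 4)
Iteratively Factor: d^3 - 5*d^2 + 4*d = (d - 1)*(d^2 - 4*d) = d*(d - 1)*(d - 4)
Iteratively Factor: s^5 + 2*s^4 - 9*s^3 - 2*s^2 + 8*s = (s + 1)*(s^4 + s^3 - 10*s^2 + 8*s) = s*(s + 1)*(s^3 + s^2 - 10*s + 8) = s*(s - 2)*(s + 1)*(s^2 + 3*s - 4) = s*(s - 2)*(s - 1)*(s + 1)*(s + 4)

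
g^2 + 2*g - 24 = (g - 4)*(g + 6)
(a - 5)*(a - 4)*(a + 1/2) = a^3 - 17*a^2/2 + 31*a/2 + 10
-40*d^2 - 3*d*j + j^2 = (-8*d + j)*(5*d + j)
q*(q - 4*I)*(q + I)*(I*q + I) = I*q^4 + 3*q^3 + I*q^3 + 3*q^2 + 4*I*q^2 + 4*I*q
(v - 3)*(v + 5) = v^2 + 2*v - 15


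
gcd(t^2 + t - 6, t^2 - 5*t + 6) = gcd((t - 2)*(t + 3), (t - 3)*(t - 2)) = t - 2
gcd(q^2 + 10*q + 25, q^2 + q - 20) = q + 5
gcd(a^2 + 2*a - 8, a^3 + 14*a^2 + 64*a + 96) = a + 4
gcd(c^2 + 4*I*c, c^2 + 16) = c + 4*I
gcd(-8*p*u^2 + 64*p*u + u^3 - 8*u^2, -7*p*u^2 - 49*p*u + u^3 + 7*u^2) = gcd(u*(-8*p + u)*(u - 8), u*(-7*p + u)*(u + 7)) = u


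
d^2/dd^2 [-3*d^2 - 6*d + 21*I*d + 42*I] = -6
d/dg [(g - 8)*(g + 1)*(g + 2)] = 3*g^2 - 10*g - 22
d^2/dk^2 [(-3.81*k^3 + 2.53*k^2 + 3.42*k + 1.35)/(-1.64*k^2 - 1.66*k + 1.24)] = (1.4210854715202e-14*k^5 + 7.105427357601e-15*k^4 + 31.872184*k^3 - 99.710832*k^2 - 28.631376*k - 34.790552)/(4.410944*k^6 + 13.394208*k^5 + 3.55224*k^4 - 15.68036*k^3 - 2.68584*k^2 + 7.657248*k - 1.906624)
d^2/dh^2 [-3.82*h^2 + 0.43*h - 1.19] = -7.64000000000000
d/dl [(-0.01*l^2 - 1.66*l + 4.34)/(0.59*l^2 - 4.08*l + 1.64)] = (1.0202*l^2 - 5.154*l + 14.9848)/(0.3481*l^4 - 4.8144*l^3 + 18.5816*l^2 - 13.3824*l + 2.6896)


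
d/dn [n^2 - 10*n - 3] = 2*n - 10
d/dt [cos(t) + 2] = -sin(t)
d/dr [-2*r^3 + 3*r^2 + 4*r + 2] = -6*r^2 + 6*r + 4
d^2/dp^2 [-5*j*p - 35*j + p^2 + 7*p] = 2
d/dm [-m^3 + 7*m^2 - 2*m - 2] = -3*m^2 + 14*m - 2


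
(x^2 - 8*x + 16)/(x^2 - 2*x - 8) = (x - 4)/(x + 2)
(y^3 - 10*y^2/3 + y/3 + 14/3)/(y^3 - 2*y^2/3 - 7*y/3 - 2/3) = (3*y - 7)/(3*y + 1)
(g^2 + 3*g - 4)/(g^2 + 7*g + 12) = (g - 1)/(g + 3)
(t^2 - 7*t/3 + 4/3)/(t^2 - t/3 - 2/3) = (3*t - 4)/(3*t + 2)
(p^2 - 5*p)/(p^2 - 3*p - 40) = p*(5 - p)/(-p^2 + 3*p + 40)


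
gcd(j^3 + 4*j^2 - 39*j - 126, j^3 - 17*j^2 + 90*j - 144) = j - 6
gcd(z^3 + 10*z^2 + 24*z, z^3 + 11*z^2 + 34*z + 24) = z^2 + 10*z + 24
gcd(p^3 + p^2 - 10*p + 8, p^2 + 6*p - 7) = p - 1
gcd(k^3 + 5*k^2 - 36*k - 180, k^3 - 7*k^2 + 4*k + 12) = k - 6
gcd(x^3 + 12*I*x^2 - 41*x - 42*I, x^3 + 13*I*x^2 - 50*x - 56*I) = x^2 + 9*I*x - 14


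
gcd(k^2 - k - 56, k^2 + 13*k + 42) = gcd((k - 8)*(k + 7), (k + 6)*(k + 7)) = k + 7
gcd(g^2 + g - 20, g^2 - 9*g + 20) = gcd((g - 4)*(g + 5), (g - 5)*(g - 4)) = g - 4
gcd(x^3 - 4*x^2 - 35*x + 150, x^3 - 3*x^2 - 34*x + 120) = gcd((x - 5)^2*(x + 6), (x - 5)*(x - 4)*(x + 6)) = x^2 + x - 30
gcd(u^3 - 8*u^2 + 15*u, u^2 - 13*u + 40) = u - 5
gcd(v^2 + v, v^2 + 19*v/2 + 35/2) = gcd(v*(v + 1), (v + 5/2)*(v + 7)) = 1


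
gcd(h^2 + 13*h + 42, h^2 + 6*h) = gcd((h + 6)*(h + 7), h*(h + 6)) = h + 6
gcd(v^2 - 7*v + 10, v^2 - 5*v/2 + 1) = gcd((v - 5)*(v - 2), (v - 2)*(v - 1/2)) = v - 2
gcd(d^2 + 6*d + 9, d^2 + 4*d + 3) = d + 3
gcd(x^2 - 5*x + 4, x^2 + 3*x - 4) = x - 1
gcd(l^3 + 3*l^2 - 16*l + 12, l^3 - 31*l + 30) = l^2 + 5*l - 6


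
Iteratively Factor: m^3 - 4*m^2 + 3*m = (m - 1)*(m^2 - 3*m) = m*(m - 1)*(m - 3)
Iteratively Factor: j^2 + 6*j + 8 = (j + 4)*(j + 2)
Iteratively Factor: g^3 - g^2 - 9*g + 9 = (g - 1)*(g^2 - 9) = (g - 1)*(g + 3)*(g - 3)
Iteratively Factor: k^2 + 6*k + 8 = (k + 4)*(k + 2)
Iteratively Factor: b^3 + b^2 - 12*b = (b)*(b^2 + b - 12) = b*(b - 3)*(b + 4)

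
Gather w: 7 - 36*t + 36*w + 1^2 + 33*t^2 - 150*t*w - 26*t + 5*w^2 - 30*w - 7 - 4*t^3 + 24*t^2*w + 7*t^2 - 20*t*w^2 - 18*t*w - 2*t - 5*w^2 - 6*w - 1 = -4*t^3 + 40*t^2 - 20*t*w^2 - 64*t + w*(24*t^2 - 168*t)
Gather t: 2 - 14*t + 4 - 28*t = 6 - 42*t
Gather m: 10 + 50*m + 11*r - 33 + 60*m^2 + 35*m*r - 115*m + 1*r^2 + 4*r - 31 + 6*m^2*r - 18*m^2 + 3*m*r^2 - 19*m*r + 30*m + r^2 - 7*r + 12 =m^2*(6*r + 42) + m*(3*r^2 + 16*r - 35) + 2*r^2 + 8*r - 42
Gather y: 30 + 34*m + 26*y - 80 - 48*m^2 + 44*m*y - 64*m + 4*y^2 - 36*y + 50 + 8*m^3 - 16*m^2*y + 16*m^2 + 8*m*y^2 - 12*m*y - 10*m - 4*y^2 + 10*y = 8*m^3 - 32*m^2 + 8*m*y^2 - 40*m + y*(-16*m^2 + 32*m)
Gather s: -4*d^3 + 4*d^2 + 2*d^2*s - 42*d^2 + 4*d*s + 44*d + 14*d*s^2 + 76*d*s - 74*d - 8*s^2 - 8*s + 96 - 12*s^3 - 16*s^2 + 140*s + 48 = -4*d^3 - 38*d^2 - 30*d - 12*s^3 + s^2*(14*d - 24) + s*(2*d^2 + 80*d + 132) + 144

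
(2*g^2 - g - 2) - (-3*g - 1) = 2*g^2 + 2*g - 1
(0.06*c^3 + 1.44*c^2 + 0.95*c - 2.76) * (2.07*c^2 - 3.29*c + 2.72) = 0.1242*c^5 + 2.7834*c^4 - 2.6079*c^3 - 4.9219*c^2 + 11.6644*c - 7.5072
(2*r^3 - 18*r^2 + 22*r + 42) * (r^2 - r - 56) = 2*r^5 - 20*r^4 - 72*r^3 + 1028*r^2 - 1274*r - 2352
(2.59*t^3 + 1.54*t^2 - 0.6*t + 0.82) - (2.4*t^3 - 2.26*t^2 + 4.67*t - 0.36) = 0.19*t^3 + 3.8*t^2 - 5.27*t + 1.18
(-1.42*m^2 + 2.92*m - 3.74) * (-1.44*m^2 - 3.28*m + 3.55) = 2.0448*m^4 + 0.4528*m^3 - 9.233*m^2 + 22.6332*m - 13.277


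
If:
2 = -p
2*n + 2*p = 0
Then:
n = 2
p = -2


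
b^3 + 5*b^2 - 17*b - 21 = (b - 3)*(b + 1)*(b + 7)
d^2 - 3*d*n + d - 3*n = (d + 1)*(d - 3*n)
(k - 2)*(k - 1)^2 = k^3 - 4*k^2 + 5*k - 2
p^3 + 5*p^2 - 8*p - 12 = (p - 2)*(p + 1)*(p + 6)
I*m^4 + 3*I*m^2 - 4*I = (m + 1)*(m - 2*I)*(m + 2*I)*(I*m - I)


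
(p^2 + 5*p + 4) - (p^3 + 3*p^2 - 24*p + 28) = -p^3 - 2*p^2 + 29*p - 24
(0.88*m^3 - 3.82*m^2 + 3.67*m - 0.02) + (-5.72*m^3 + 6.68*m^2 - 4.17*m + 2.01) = -4.84*m^3 + 2.86*m^2 - 0.5*m + 1.99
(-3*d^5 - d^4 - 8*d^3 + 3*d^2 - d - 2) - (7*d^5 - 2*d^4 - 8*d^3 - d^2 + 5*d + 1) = -10*d^5 + d^4 + 4*d^2 - 6*d - 3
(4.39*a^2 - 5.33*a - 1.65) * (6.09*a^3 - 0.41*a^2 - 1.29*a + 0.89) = 26.7351*a^5 - 34.2596*a^4 - 13.5263*a^3 + 11.4593*a^2 - 2.6152*a - 1.4685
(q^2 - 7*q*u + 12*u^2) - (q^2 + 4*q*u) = -11*q*u + 12*u^2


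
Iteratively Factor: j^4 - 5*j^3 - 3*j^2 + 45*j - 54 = (j - 3)*(j^3 - 2*j^2 - 9*j + 18) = (j - 3)^2*(j^2 + j - 6) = (j - 3)^2*(j - 2)*(j + 3)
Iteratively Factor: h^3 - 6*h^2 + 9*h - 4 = (h - 4)*(h^2 - 2*h + 1) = (h - 4)*(h - 1)*(h - 1)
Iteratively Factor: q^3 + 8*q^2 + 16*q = (q)*(q^2 + 8*q + 16) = q*(q + 4)*(q + 4)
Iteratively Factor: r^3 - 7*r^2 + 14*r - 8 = (r - 2)*(r^2 - 5*r + 4) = (r - 2)*(r - 1)*(r - 4)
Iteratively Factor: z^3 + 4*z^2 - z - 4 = (z - 1)*(z^2 + 5*z + 4) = (z - 1)*(z + 1)*(z + 4)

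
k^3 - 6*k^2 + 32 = (k - 4)^2*(k + 2)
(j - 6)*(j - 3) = j^2 - 9*j + 18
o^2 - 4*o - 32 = (o - 8)*(o + 4)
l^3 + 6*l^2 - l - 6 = (l - 1)*(l + 1)*(l + 6)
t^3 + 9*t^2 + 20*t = t*(t + 4)*(t + 5)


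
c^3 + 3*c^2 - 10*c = c*(c - 2)*(c + 5)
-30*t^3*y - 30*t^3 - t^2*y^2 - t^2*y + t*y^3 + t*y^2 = (-6*t + y)*(5*t + y)*(t*y + t)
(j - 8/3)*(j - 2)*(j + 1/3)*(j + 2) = j^4 - 7*j^3/3 - 44*j^2/9 + 28*j/3 + 32/9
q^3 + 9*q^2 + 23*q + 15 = (q + 1)*(q + 3)*(q + 5)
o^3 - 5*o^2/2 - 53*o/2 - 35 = (o - 7)*(o + 2)*(o + 5/2)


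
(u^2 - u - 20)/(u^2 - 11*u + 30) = (u + 4)/(u - 6)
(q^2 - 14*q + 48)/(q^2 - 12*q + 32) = (q - 6)/(q - 4)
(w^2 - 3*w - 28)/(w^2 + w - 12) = (w - 7)/(w - 3)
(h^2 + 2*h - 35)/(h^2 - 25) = (h + 7)/(h + 5)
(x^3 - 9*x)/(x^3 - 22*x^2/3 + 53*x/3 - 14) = 3*x*(x + 3)/(3*x^2 - 13*x + 14)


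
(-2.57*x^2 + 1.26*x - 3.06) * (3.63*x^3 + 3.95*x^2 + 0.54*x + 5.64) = -9.3291*x^5 - 5.5777*x^4 - 7.5186*x^3 - 25.9014*x^2 + 5.454*x - 17.2584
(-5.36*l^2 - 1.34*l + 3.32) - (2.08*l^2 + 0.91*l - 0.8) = -7.44*l^2 - 2.25*l + 4.12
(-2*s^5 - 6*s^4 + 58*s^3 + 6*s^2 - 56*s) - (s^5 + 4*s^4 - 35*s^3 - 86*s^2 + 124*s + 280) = -3*s^5 - 10*s^4 + 93*s^3 + 92*s^2 - 180*s - 280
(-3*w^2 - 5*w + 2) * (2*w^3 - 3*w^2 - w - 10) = -6*w^5 - w^4 + 22*w^3 + 29*w^2 + 48*w - 20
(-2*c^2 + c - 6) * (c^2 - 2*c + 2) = -2*c^4 + 5*c^3 - 12*c^2 + 14*c - 12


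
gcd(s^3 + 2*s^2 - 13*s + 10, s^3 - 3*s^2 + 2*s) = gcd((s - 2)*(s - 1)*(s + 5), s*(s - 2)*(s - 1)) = s^2 - 3*s + 2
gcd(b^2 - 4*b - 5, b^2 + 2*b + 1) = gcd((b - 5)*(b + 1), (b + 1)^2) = b + 1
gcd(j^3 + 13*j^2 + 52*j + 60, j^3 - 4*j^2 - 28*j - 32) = j + 2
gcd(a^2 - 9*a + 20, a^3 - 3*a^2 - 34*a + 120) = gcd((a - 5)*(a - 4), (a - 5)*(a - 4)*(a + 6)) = a^2 - 9*a + 20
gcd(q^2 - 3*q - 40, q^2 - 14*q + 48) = q - 8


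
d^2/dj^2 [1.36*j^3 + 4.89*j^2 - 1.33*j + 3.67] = 8.16*j + 9.78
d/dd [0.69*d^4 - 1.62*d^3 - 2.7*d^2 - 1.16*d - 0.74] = 2.76*d^3 - 4.86*d^2 - 5.4*d - 1.16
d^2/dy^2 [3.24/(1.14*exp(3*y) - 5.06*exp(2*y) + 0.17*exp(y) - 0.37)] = ((-33.2424*exp(2*y) + 65.5776*exp(y) - 0.5508)*(1.14*exp(3*y) - 5.06*exp(2*y) + 0.17*exp(y) - 0.37) + 3.24*(3.42*exp(2*y) - 10.12*exp(y) + 0.17)*(6.84*exp(2*y) - 20.24*exp(y) + 0.34)*exp(y))*exp(y)/(1.14*exp(3*y) - 5.06*exp(2*y) + 0.17*exp(y) - 0.37)^3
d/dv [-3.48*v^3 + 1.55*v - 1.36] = 1.55 - 10.44*v^2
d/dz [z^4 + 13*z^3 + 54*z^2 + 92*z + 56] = 4*z^3 + 39*z^2 + 108*z + 92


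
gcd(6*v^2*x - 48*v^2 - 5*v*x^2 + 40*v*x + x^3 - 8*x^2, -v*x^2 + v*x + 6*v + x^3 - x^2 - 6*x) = 1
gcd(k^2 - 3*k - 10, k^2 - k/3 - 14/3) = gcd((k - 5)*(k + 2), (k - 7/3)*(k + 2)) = k + 2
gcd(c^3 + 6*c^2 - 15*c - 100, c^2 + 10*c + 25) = c^2 + 10*c + 25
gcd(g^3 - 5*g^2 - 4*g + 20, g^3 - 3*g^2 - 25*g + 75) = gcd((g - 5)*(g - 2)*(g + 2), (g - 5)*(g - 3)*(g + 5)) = g - 5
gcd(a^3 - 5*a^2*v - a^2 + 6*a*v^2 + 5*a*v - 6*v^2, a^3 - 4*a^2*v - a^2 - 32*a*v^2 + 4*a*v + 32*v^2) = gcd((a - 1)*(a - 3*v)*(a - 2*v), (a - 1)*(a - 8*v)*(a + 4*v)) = a - 1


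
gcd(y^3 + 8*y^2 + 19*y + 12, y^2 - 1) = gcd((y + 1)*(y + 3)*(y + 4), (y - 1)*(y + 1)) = y + 1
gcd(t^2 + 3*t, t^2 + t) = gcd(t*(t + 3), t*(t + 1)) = t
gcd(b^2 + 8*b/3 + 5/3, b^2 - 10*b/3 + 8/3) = 1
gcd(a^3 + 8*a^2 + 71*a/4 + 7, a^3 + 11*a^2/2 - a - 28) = a^2 + 15*a/2 + 14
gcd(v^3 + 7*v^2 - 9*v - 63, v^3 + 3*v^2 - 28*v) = v + 7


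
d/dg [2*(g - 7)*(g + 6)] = 4*g - 2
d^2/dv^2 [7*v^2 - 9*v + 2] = 14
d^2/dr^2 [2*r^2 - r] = 4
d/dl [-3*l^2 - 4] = -6*l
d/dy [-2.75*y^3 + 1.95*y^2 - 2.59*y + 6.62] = -8.25*y^2 + 3.9*y - 2.59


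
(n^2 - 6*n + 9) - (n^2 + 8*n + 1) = 8 - 14*n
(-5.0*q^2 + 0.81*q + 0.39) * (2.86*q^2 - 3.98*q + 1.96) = -14.3*q^4 + 22.2166*q^3 - 11.9084*q^2 + 0.0354000000000001*q + 0.7644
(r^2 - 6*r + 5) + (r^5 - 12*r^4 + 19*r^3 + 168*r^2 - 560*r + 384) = r^5 - 12*r^4 + 19*r^3 + 169*r^2 - 566*r + 389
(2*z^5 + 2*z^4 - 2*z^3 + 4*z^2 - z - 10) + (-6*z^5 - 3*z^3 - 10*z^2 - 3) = -4*z^5 + 2*z^4 - 5*z^3 - 6*z^2 - z - 13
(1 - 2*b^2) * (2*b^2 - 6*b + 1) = -4*b^4 + 12*b^3 - 6*b + 1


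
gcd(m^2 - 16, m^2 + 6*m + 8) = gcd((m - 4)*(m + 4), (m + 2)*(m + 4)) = m + 4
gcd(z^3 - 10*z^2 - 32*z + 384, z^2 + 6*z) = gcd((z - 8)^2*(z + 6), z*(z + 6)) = z + 6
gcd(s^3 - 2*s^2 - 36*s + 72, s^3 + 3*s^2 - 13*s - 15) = 1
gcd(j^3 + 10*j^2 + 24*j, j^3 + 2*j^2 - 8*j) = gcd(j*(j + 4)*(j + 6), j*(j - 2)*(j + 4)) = j^2 + 4*j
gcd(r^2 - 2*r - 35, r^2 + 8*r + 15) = r + 5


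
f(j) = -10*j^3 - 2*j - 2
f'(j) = -30*j^2 - 2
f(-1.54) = 37.60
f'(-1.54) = -73.15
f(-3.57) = 460.13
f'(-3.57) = -384.35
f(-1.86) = 66.07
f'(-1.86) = -105.79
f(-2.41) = 142.80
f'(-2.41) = -176.24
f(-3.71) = 516.07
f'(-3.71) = -414.92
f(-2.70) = 200.23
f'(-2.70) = -220.70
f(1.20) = -21.68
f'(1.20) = -45.20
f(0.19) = -2.45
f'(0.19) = -3.08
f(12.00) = -17306.00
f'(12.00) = -4322.00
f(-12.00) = 17302.00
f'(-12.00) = -4322.00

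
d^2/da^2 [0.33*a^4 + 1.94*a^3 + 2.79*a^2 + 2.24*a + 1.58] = 3.96*a^2 + 11.64*a + 5.58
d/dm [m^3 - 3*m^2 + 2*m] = 3*m^2 - 6*m + 2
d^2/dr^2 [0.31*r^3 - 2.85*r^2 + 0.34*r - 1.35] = 1.86*r - 5.7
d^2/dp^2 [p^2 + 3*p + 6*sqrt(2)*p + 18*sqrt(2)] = 2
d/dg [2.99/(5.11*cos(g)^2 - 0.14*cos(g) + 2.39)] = (30.5578*cos(g) - 0.4186)*sin(g)/(5.11*cos(g)^2 - 0.14*cos(g) + 2.39)^2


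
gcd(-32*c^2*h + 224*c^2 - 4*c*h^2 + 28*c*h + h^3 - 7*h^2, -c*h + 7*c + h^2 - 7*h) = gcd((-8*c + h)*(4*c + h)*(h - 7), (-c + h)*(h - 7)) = h - 7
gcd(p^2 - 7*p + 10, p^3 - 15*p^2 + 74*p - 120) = p - 5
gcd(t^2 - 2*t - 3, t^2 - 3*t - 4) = t + 1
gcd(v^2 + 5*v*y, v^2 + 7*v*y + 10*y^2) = v + 5*y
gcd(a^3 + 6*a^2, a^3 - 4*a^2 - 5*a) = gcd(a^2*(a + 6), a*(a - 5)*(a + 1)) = a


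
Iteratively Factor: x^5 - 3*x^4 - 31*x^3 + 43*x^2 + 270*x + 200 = (x + 1)*(x^4 - 4*x^3 - 27*x^2 + 70*x + 200) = (x - 5)*(x + 1)*(x^3 + x^2 - 22*x - 40) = (x - 5)^2*(x + 1)*(x^2 + 6*x + 8) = (x - 5)^2*(x + 1)*(x + 2)*(x + 4)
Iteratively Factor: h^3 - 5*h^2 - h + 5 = (h - 1)*(h^2 - 4*h - 5) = (h - 1)*(h + 1)*(h - 5)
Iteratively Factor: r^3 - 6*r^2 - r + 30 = (r - 5)*(r^2 - r - 6) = (r - 5)*(r - 3)*(r + 2)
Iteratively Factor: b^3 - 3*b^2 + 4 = (b + 1)*(b^2 - 4*b + 4) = (b - 2)*(b + 1)*(b - 2)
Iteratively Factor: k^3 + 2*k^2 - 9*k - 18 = (k + 2)*(k^2 - 9) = (k - 3)*(k + 2)*(k + 3)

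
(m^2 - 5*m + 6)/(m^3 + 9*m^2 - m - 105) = (m - 2)/(m^2 + 12*m + 35)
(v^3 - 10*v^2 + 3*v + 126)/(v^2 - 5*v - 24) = (v^2 - 13*v + 42)/(v - 8)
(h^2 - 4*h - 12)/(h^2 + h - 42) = (h + 2)/(h + 7)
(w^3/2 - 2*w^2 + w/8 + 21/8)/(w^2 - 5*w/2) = (4*w^3 - 16*w^2 + w + 21)/(4*w*(2*w - 5))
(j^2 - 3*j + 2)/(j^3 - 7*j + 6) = 1/(j + 3)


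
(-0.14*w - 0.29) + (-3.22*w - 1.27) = -3.36*w - 1.56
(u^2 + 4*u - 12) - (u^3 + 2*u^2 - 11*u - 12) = -u^3 - u^2 + 15*u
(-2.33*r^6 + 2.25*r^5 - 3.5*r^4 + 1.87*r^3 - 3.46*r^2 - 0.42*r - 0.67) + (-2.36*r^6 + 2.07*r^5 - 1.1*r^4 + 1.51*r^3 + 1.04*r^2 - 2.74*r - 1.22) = -4.69*r^6 + 4.32*r^5 - 4.6*r^4 + 3.38*r^3 - 2.42*r^2 - 3.16*r - 1.89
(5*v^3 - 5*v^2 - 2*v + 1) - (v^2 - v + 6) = 5*v^3 - 6*v^2 - v - 5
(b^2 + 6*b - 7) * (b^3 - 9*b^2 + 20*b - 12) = b^5 - 3*b^4 - 41*b^3 + 171*b^2 - 212*b + 84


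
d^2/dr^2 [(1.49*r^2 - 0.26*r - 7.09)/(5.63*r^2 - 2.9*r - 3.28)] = (32.172072*r^3 - 1183.29651*r^2 + 665.742996*r - 344.10108)/(178.453547*r^6 - 275.76303*r^5 - 169.852596*r^4 + 296.92636*r^3 + 98.954976*r^2 - 93.59808*r - 35.287552)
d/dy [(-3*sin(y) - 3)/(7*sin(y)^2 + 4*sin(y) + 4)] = 21*(sin(y) + 2)*sin(y)*cos(y)/(7*sin(y)^2 + 4*sin(y) + 4)^2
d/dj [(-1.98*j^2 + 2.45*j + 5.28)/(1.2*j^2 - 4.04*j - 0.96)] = (5.0592*j^2 - 8.8704*j + 18.9792)/(1.44*j^4 - 9.696*j^3 + 14.0176*j^2 + 7.7568*j + 0.9216)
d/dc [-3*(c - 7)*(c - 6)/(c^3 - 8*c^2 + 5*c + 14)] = 3*(c^2 - 12*c + 8)/(c^4 - 2*c^3 - 3*c^2 + 4*c + 4)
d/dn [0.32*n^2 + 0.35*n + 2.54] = 0.64*n + 0.35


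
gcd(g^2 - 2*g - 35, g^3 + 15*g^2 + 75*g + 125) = g + 5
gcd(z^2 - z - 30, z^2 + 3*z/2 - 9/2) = 1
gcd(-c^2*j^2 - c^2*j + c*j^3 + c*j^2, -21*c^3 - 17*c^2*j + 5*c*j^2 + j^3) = 1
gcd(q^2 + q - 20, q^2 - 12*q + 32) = q - 4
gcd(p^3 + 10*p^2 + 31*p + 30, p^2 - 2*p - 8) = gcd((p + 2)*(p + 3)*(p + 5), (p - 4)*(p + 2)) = p + 2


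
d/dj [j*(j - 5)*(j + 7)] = 3*j^2 + 4*j - 35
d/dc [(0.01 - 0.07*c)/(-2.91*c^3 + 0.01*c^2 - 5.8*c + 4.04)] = (-0.4074*c^3 + 0.088*c^2 - 0.000199999999999978*c - 0.2248)/(8.4681*c^6 - 0.0582*c^5 + 33.7561*c^4 - 23.6288*c^3 + 33.7208*c^2 - 46.864*c + 16.3216)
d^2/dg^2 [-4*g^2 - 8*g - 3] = -8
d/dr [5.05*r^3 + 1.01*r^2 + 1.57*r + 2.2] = 15.15*r^2 + 2.02*r + 1.57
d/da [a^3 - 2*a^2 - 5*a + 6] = 3*a^2 - 4*a - 5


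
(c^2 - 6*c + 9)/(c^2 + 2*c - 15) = (c - 3)/(c + 5)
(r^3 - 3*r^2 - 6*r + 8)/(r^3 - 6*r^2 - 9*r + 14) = (r - 4)/(r - 7)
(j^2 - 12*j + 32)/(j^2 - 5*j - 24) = (j - 4)/(j + 3)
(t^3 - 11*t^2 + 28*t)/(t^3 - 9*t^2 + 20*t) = (t - 7)/(t - 5)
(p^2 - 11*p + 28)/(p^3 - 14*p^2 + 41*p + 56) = (p - 4)/(p^2 - 7*p - 8)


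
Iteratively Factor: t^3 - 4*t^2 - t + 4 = (t + 1)*(t^2 - 5*t + 4) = (t - 4)*(t + 1)*(t - 1)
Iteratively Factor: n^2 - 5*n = (n - 5)*(n)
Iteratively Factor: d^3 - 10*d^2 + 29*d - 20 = (d - 5)*(d^2 - 5*d + 4) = (d - 5)*(d - 1)*(d - 4)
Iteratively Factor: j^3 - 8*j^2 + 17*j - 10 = (j - 2)*(j^2 - 6*j + 5) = (j - 5)*(j - 2)*(j - 1)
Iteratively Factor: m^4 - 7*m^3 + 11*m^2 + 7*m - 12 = (m + 1)*(m^3 - 8*m^2 + 19*m - 12) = (m - 1)*(m + 1)*(m^2 - 7*m + 12) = (m - 4)*(m - 1)*(m + 1)*(m - 3)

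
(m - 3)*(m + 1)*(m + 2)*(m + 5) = m^4 + 5*m^3 - 7*m^2 - 41*m - 30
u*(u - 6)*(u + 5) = u^3 - u^2 - 30*u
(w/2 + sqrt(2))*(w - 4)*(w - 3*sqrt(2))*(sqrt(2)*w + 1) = sqrt(2)*w^4/2 - 2*sqrt(2)*w^3 - w^3/2 - 13*sqrt(2)*w^2/2 + 2*w^2 - 6*w + 26*sqrt(2)*w + 24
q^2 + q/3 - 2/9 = (q - 1/3)*(q + 2/3)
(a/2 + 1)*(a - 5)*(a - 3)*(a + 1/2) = a^4/2 - 11*a^3/4 - 2*a^2 + 59*a/4 + 15/2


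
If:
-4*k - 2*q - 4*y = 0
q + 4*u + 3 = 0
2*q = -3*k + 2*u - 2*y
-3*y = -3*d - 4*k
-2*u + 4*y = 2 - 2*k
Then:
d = -3/2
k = 1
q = -5/3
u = -1/3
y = -1/6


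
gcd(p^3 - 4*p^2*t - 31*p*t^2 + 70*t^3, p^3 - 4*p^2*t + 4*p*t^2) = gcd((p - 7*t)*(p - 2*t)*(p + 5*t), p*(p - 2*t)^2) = p - 2*t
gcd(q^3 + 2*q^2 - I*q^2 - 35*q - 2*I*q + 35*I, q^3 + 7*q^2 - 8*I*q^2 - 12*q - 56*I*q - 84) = q + 7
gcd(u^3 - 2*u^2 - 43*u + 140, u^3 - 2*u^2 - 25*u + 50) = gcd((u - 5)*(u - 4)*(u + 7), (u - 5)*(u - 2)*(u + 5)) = u - 5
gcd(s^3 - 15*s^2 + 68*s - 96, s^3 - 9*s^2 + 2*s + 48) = s^2 - 11*s + 24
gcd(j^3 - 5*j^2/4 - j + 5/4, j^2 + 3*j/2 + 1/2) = j + 1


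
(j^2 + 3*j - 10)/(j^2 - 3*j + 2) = (j + 5)/(j - 1)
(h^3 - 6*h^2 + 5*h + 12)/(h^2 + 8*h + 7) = (h^2 - 7*h + 12)/(h + 7)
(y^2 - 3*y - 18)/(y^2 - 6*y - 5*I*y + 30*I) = (y + 3)/(y - 5*I)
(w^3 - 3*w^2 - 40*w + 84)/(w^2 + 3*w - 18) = (w^2 - 9*w + 14)/(w - 3)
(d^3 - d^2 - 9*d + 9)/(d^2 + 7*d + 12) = (d^2 - 4*d + 3)/(d + 4)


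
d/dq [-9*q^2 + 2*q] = 2 - 18*q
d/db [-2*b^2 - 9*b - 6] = -4*b - 9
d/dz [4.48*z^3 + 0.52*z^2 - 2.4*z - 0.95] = 13.44*z^2 + 1.04*z - 2.4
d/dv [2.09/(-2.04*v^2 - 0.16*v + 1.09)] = (8.5272*v + 0.3344)/(2.04*v^2 + 0.16*v - 1.09)^2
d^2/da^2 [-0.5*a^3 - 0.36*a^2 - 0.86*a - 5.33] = -3.0*a - 0.72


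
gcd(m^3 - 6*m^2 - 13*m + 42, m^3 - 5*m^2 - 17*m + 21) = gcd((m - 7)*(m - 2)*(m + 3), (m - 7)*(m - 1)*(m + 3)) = m^2 - 4*m - 21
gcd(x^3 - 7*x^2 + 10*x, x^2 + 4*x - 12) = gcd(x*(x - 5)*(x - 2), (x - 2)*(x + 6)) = x - 2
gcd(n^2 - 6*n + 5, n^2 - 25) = n - 5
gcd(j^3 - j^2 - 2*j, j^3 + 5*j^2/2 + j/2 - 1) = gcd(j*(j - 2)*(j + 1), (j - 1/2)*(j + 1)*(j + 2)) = j + 1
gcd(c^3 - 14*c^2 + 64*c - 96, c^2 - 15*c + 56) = 1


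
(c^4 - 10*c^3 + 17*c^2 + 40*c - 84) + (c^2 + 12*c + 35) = c^4 - 10*c^3 + 18*c^2 + 52*c - 49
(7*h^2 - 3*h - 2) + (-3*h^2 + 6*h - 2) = 4*h^2 + 3*h - 4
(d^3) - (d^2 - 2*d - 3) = d^3 - d^2 + 2*d + 3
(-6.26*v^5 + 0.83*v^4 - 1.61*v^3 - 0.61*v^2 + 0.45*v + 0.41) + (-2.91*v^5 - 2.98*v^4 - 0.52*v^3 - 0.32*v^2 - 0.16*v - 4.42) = -9.17*v^5 - 2.15*v^4 - 2.13*v^3 - 0.93*v^2 + 0.29*v - 4.01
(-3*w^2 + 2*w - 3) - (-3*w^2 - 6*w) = 8*w - 3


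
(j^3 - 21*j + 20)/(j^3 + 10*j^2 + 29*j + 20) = (j^2 - 5*j + 4)/(j^2 + 5*j + 4)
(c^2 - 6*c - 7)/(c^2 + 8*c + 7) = (c - 7)/(c + 7)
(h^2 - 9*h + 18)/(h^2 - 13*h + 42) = (h - 3)/(h - 7)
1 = 1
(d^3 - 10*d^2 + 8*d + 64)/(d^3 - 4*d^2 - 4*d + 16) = (d - 8)/(d - 2)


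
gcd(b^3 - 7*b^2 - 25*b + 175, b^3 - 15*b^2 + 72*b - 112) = b - 7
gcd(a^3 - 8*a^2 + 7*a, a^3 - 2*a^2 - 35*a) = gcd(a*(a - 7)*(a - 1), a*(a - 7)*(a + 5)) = a^2 - 7*a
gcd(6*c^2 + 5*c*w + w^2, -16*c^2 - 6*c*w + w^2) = 2*c + w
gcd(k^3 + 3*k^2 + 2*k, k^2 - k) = k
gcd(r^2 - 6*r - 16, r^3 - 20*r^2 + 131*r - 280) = r - 8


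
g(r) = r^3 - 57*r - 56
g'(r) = 3*r^2 - 57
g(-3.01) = 88.30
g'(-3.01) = -29.82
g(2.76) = -192.30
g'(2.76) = -34.15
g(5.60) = -199.58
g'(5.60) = 37.08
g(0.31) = -73.64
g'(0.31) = -56.71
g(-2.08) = 53.56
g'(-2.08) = -44.02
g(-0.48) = -28.75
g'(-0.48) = -56.31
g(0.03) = -57.71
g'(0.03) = -57.00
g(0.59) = -89.42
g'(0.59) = -55.96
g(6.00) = -182.00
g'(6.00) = 51.00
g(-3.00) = 88.00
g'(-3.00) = -30.00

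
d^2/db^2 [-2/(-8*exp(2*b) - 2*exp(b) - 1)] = 4*(4*(8*exp(b) + 1)^2*exp(b) - (16*exp(b) + 1)*(8*exp(2*b) + 2*exp(b) + 1))*exp(b)/(8*exp(2*b) + 2*exp(b) + 1)^3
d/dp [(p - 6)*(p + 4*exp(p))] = p + (p - 6)*(4*exp(p) + 1) + 4*exp(p)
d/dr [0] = 0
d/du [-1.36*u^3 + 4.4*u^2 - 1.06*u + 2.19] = -4.08*u^2 + 8.8*u - 1.06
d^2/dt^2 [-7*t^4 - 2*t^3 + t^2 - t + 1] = -84*t^2 - 12*t + 2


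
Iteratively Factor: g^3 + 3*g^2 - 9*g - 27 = (g + 3)*(g^2 - 9) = (g + 3)^2*(g - 3)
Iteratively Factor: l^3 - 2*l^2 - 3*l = (l + 1)*(l^2 - 3*l) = (l - 3)*(l + 1)*(l)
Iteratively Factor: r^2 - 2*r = (r)*(r - 2)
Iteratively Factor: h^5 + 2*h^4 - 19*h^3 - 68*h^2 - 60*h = (h)*(h^4 + 2*h^3 - 19*h^2 - 68*h - 60) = h*(h + 3)*(h^3 - h^2 - 16*h - 20) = h*(h + 2)*(h + 3)*(h^2 - 3*h - 10) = h*(h + 2)^2*(h + 3)*(h - 5)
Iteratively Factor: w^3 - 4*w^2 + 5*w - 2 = (w - 1)*(w^2 - 3*w + 2) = (w - 1)^2*(w - 2)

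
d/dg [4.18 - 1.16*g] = -1.16000000000000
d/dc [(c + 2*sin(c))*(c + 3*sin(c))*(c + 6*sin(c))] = 11*c^2*cos(c) + 3*c^2 + 22*c*sin(c) + 36*c*sin(2*c) + 108*sin(c)^2*cos(c) + 36*sin(c)^2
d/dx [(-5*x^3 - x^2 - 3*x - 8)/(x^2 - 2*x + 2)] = (-5*x^4 + 20*x^3 - 25*x^2 + 12*x - 22)/(x^4 - 4*x^3 + 8*x^2 - 8*x + 4)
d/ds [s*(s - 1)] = 2*s - 1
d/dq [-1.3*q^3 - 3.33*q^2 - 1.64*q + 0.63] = -3.9*q^2 - 6.66*q - 1.64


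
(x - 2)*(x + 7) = x^2 + 5*x - 14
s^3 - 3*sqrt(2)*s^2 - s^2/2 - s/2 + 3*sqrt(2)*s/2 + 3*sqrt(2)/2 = (s - 1)*(s + 1/2)*(s - 3*sqrt(2))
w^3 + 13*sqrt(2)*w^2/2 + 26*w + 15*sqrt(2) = (w + sqrt(2))*(w + 5*sqrt(2)/2)*(w + 3*sqrt(2))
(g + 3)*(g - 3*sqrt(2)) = g^2 - 3*sqrt(2)*g + 3*g - 9*sqrt(2)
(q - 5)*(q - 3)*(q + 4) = q^3 - 4*q^2 - 17*q + 60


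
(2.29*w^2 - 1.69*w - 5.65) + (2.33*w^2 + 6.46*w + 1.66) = 4.62*w^2 + 4.77*w - 3.99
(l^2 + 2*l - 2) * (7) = 7*l^2 + 14*l - 14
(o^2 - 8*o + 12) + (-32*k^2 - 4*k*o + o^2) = -32*k^2 - 4*k*o + 2*o^2 - 8*o + 12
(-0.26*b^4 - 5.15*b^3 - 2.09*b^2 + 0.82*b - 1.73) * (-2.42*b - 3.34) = 0.6292*b^5 + 13.3314*b^4 + 22.2588*b^3 + 4.9962*b^2 + 1.4478*b + 5.7782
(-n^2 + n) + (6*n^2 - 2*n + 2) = 5*n^2 - n + 2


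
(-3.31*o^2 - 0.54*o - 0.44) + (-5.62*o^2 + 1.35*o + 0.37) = -8.93*o^2 + 0.81*o - 0.07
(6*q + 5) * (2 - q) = -6*q^2 + 7*q + 10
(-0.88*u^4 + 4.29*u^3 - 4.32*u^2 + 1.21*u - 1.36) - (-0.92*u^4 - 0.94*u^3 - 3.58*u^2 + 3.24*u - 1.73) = 0.04*u^4 + 5.23*u^3 - 0.74*u^2 - 2.03*u + 0.37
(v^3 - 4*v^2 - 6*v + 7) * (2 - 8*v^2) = -8*v^5 + 32*v^4 + 50*v^3 - 64*v^2 - 12*v + 14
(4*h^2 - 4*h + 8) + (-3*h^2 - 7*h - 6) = h^2 - 11*h + 2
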